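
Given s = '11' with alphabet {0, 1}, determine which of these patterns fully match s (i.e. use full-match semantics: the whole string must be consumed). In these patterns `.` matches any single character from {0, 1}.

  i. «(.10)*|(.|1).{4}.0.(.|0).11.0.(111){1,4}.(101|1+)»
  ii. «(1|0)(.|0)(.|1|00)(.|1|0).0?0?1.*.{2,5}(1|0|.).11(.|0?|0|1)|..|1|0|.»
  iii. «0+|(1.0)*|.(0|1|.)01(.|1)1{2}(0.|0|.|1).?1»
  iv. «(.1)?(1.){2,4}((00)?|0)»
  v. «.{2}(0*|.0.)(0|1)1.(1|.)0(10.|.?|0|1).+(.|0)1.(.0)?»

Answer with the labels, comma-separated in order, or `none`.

i → no match
ii → match
iii → no match
iv → no match
v → no match

ii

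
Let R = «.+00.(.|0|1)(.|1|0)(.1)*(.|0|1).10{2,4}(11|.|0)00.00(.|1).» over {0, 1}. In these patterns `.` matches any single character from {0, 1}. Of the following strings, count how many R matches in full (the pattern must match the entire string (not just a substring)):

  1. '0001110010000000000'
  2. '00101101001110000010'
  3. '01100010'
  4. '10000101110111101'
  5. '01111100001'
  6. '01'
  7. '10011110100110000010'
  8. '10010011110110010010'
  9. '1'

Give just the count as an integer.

1 → match
2 → no match
3. '01100010' → no match
4 → no match
5. '01111100001' → no match
6. '01' → no match
7 → match
8 → no match
9. '1' → no match
Total matched: 2

2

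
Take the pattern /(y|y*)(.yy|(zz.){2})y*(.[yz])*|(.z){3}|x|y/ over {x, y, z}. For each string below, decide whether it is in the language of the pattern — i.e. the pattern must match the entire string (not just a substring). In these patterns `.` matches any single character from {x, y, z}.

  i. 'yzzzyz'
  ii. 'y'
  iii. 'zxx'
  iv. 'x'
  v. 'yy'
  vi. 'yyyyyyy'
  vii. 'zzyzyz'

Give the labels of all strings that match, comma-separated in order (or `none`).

i → match
ii → match
iii → no match
iv → match
v → no match
vi → match
vii → match

i, ii, iv, vi, vii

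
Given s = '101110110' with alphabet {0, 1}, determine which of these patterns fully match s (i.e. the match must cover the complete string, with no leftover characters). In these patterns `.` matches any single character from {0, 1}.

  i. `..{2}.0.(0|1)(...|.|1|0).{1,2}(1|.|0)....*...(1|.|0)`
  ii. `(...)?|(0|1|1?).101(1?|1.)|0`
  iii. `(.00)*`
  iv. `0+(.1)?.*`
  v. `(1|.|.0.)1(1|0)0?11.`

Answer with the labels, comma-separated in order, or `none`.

i → no match
ii → no match
iii → no match
iv → no match — must start with '0'
v → match

v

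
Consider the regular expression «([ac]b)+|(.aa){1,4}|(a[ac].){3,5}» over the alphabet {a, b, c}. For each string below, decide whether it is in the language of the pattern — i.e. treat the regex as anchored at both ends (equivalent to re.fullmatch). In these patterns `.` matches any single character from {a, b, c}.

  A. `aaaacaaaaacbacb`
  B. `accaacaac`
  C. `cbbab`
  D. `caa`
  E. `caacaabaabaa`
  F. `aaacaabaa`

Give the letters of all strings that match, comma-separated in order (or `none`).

A, B, D, E, F

A → match
B → match
C → no match
D → match
E → match
F → match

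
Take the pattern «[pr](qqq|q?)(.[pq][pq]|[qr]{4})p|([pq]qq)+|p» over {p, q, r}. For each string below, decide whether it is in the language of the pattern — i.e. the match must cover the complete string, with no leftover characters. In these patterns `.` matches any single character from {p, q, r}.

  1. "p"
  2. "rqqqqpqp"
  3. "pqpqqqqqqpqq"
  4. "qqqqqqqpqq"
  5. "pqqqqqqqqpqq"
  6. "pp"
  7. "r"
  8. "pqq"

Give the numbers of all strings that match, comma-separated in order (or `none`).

1, 2, 5, 8

1. "p" → match
2. "rqqqqpqp" → match
3. "pqpqqqqqqpqq" → no match
4. "qqqqqqqpqq" → no match
5. "pqqqqqqqqpqq" → match
6. "pp" → no match
7. "r" → no match
8. "pqq" → match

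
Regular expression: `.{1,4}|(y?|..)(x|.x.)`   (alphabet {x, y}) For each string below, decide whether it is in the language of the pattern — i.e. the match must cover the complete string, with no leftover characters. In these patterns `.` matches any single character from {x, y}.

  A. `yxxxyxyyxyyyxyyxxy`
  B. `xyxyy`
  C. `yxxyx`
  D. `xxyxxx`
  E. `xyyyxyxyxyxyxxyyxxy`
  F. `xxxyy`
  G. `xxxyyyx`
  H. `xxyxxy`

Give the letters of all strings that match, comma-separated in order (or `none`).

none

A → no match
B → no match
C → no match
D → no match
E → no match
F → no match
G → no match
H → no match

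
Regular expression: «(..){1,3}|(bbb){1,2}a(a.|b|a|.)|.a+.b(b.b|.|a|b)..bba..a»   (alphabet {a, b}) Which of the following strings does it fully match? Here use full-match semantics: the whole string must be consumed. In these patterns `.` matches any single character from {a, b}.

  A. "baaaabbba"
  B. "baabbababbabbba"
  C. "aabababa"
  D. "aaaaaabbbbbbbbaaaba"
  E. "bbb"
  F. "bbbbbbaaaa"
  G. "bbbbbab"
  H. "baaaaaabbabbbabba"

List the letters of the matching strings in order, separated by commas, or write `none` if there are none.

A → no match
B → no match
C → no match
D → no match
E → no match
F → no match
G → no match
H → match

H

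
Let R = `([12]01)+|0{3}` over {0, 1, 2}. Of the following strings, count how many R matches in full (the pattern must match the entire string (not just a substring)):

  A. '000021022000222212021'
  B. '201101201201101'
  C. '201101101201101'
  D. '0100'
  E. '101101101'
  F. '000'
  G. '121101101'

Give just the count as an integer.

4

A → no match
B → match
C → match
D → no match
E → match
F → match
G → no match
Total matched: 4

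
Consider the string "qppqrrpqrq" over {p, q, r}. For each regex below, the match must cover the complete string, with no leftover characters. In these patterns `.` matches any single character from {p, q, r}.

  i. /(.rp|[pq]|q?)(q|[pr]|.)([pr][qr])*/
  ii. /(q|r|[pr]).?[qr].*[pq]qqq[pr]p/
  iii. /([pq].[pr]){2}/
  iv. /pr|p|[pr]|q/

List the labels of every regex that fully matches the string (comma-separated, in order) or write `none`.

i → match
ii → no match — must end with "p"
iii → no match
iv → no match

i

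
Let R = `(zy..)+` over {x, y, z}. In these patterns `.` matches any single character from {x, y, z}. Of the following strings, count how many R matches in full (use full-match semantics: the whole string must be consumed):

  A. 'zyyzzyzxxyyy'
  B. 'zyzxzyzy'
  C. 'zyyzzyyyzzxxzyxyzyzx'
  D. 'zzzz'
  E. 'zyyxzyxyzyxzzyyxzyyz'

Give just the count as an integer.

A. 'zyyzzyzxxyyy' → no match
B. 'zyzxzyzy' → match
C → no match
D. 'zzzz' → no match — must start with 'zy'
E → match
Total matched: 2

2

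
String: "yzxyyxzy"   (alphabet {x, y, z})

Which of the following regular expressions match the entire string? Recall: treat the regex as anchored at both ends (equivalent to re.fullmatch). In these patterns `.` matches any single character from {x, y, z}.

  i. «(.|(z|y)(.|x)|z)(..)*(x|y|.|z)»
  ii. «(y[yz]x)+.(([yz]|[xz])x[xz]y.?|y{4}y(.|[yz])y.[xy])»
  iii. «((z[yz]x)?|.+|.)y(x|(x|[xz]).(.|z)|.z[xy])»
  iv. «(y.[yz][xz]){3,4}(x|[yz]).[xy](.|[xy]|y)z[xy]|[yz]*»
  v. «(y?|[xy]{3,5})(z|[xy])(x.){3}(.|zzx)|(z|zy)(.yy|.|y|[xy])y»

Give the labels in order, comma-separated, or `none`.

i → match
ii → match
iii → match
iv → no match
v → no match

i, ii, iii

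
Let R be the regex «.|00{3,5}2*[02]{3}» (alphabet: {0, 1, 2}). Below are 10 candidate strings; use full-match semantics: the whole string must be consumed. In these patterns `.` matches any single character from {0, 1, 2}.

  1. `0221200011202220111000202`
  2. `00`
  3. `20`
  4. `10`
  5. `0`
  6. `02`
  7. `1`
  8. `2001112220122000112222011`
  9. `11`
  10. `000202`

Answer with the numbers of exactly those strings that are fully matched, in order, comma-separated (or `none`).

5, 7

1 → no match
2 → no match
3 → no match
4 → no match
5 → match
6 → no match
7 → match
8 → no match
9 → no match
10 → no match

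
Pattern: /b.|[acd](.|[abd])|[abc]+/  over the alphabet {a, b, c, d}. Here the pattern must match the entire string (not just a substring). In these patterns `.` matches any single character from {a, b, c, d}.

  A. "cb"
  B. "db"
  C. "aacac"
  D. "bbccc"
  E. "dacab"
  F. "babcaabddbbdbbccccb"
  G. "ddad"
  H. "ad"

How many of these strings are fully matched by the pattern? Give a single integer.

A → match
B → match
C → match
D → match
E → no match
F → no match
G → no match
H → match
Total matched: 5

5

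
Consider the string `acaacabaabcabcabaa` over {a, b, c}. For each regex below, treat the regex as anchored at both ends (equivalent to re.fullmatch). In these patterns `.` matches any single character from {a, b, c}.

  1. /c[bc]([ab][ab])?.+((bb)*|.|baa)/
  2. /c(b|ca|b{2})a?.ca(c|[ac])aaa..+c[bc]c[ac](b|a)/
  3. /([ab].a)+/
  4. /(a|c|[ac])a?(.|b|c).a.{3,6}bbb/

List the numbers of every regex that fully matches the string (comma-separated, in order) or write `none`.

3

1 → no match — must start with `c`
2 → no match — must start with `c`
3 → match
4 → no match — must end with `bbb`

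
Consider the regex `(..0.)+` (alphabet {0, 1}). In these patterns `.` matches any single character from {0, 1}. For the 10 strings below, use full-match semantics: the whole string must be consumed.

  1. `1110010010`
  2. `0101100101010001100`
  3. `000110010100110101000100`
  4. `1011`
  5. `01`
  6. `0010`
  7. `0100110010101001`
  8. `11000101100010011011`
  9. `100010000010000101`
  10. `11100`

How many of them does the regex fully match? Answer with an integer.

1

1 → no match
2 → no match
3 → match
4 → no match
5 → no match
6 → no match
7 → no match
8 → no match
9 → no match
10 → no match
Total matched: 1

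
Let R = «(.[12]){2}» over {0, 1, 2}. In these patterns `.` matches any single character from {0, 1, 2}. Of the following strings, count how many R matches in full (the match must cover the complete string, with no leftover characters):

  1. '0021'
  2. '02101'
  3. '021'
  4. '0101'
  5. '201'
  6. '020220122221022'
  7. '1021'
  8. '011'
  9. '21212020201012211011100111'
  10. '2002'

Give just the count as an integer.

1 → no match
2 → no match
3 → no match
4 → match
5 → no match
6 → no match
7 → no match
8 → no match
9 → no match
10 → no match
Total matched: 1

1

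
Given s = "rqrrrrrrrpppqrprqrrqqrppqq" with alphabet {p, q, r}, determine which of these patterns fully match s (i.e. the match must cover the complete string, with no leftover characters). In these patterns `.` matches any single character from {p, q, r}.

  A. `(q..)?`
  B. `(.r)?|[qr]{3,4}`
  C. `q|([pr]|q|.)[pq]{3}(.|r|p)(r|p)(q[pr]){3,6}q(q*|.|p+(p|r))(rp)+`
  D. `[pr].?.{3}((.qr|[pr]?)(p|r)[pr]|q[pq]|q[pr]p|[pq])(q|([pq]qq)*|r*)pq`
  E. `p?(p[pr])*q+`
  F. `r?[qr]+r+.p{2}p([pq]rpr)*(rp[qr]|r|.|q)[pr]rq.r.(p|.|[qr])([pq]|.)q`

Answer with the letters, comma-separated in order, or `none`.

F

A → no match
B → no match
C → no match
D → no match — must end with "pq"
E → no match
F → match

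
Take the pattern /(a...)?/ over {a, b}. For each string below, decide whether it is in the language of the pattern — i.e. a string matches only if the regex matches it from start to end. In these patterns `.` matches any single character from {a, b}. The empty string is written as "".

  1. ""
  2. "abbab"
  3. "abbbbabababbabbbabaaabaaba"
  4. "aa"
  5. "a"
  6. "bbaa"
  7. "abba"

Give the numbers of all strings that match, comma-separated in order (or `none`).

1 → match
2 → no match
3 → no match
4 → no match
5 → no match
6 → no match
7 → match

1, 7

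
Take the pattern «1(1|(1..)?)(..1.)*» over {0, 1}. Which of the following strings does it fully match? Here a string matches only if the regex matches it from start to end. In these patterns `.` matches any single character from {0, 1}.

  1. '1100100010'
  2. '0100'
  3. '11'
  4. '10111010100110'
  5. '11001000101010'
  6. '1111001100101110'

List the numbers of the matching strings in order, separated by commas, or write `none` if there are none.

1, 3, 5, 6

1. '1100100010' → match
2. '0100' → no match — must start with '1'
3. '11' → match
4 → no match
5 → match
6 → match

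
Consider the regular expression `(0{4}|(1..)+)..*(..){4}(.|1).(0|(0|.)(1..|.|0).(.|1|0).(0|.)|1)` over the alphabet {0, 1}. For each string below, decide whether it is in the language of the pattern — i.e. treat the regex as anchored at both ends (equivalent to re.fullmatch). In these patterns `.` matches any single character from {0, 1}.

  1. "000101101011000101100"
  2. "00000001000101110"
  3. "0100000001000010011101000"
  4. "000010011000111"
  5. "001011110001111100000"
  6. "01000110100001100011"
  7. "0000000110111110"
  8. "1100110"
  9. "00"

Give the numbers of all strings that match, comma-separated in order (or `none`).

1 → no match
2 → match
3 → no match
4 → no match
5 → no match
6 → no match
7 → match
8. "1100110" → no match
9. "00" → no match

2, 7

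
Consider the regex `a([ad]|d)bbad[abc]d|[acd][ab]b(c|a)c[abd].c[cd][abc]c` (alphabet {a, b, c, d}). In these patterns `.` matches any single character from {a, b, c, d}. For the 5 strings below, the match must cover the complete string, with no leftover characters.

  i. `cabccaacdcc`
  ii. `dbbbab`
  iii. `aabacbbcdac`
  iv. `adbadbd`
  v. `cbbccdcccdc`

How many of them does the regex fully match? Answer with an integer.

i → match
ii → no match
iii → match
iv → no match
v → no match
Total matched: 2

2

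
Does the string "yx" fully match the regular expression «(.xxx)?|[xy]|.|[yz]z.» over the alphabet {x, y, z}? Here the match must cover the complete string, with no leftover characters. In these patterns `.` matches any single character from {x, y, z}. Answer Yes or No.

No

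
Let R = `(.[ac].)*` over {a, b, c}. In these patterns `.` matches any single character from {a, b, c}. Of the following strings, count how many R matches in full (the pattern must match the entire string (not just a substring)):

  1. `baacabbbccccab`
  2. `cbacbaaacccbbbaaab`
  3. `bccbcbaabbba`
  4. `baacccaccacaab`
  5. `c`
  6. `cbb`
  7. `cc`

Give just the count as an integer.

1 → no match
2 → no match
3 → no match
4 → no match
5 → no match
6 → no match
7 → no match
Total matched: 0

0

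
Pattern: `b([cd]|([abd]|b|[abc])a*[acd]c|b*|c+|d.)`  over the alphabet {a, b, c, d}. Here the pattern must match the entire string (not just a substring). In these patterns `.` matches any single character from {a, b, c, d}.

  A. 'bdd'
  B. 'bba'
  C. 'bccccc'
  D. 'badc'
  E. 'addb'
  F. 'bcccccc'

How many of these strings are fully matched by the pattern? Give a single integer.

4

A → match
B → no match
C → match
D → match
E → no match — must start with 'b'
F → match
Total matched: 4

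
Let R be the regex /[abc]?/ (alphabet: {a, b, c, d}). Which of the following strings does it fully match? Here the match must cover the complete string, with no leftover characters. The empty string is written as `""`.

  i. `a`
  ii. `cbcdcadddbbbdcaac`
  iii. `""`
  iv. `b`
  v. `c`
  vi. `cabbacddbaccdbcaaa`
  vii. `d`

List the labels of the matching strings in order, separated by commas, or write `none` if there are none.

i. `a` → match
ii → no match
iii. `""` → match
iv. `b` → match
v. `c` → match
vi → no match
vii. `d` → no match

i, iii, iv, v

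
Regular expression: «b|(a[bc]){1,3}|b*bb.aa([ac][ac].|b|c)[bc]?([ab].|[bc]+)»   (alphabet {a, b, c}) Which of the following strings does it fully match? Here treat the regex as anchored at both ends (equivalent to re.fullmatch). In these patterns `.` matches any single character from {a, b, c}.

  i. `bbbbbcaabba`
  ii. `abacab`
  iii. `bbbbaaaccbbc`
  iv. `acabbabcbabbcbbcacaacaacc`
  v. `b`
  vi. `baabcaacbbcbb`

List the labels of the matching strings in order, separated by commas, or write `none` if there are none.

i, ii, iii, v

i → match
ii → match
iii → match
iv → no match
v → match
vi → no match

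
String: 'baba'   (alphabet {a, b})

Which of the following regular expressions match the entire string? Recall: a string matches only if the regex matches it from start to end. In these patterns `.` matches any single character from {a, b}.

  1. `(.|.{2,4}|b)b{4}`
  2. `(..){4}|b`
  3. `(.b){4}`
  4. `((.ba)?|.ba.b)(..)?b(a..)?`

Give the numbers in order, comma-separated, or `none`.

4

1 → no match — must end with 'b'
2 → no match
3 → no match — must end with 'b'
4 → match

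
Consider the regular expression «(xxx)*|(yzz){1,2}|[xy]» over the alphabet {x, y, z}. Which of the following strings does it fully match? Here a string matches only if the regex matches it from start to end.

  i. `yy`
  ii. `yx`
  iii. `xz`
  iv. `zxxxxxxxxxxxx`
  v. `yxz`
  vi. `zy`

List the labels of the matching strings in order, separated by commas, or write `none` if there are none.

none

i → no match
ii → no match
iii → no match
iv → no match
v → no match
vi → no match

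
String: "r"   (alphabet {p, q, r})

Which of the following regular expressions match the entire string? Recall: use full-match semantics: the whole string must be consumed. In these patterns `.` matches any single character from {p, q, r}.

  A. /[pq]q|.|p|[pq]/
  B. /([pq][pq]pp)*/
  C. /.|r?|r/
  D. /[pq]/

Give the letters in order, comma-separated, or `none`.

A → match
B → no match
C → match
D → no match

A, C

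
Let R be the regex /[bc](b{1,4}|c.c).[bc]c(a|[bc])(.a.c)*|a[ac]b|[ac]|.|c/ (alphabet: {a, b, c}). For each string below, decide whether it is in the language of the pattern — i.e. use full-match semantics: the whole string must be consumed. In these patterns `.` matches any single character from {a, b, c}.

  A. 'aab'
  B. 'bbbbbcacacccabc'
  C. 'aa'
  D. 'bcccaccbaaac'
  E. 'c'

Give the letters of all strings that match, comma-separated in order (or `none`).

A → match
B → match
C → no match
D → match
E → match

A, B, D, E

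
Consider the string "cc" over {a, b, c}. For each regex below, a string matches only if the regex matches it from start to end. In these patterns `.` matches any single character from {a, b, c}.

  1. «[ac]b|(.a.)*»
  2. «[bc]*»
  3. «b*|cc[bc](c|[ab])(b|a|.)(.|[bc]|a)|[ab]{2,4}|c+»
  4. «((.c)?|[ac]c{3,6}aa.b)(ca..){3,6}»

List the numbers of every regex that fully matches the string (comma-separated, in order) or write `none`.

1 → no match
2 → match
3 → match
4 → no match

2, 3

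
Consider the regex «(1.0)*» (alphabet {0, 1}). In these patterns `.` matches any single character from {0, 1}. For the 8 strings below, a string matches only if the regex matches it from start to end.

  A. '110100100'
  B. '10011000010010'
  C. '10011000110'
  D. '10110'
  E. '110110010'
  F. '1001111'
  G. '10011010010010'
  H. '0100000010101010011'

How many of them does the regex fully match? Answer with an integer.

1

A. '110100100' → match
B → no match
C. '10011000110' → no match
D. '10110' → no match
E. '110110010' → no match
F. '1001111' → no match
G → no match
H → no match
Total matched: 1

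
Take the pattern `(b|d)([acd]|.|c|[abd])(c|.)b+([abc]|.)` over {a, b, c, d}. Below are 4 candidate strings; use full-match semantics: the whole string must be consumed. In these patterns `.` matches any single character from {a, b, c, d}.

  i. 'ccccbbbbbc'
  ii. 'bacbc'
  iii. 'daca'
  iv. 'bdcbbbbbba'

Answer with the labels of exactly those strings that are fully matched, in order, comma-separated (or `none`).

ii, iv

i → no match
ii → match
iii → no match
iv → match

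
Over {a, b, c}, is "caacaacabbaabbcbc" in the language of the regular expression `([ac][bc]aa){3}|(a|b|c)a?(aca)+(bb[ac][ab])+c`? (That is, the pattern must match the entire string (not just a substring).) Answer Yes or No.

Yes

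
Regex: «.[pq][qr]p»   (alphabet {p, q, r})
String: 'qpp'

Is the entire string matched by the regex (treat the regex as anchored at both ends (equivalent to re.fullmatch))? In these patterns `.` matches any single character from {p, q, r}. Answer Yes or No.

No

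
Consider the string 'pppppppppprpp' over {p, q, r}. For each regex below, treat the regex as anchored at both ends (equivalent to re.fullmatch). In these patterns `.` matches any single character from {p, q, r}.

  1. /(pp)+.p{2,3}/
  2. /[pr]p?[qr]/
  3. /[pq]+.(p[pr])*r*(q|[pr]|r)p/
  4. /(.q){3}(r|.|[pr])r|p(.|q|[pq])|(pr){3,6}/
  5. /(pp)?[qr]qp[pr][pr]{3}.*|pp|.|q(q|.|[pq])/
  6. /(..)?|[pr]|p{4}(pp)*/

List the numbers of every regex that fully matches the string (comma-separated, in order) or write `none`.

1, 3

1 → match
2 → no match
3 → match
4 → no match
5 → no match
6 → no match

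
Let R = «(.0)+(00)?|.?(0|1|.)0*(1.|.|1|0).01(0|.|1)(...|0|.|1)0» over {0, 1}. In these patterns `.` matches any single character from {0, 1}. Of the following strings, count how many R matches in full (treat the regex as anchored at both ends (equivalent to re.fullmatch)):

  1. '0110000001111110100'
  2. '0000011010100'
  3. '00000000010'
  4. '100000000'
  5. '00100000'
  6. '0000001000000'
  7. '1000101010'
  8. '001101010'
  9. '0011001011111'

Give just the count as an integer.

1 → no match
2 → no match
3 → no match
4 → no match
5 → match
6 → no match
7 → match
8 → match
9 → no match
Total matched: 3

3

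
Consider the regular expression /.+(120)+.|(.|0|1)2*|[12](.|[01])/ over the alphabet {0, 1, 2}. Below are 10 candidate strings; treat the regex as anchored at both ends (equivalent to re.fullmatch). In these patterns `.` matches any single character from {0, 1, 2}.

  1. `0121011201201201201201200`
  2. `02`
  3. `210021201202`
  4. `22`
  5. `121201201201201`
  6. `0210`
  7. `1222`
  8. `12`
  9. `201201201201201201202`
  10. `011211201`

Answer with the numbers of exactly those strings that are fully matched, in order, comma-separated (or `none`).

1 → match
2 → match
3 → match
4 → match
5 → match
6 → no match
7 → match
8 → match
9 → match
10 → match

1, 2, 3, 4, 5, 7, 8, 9, 10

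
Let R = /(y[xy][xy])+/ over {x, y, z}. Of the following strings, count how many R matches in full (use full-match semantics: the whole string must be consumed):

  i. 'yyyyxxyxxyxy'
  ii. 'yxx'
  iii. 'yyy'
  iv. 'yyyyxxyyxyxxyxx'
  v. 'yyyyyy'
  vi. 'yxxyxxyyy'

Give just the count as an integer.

i → match
ii → match
iii → match
iv → match
v → match
vi → match
Total matched: 6

6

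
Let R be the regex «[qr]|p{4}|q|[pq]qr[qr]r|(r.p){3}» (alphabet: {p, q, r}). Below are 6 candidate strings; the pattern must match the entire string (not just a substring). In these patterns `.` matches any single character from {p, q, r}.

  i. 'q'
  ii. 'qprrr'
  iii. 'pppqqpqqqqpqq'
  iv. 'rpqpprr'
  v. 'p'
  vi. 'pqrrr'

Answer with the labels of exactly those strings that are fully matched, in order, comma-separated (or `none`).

i → match
ii → no match
iii → no match
iv → no match
v → no match
vi → match

i, vi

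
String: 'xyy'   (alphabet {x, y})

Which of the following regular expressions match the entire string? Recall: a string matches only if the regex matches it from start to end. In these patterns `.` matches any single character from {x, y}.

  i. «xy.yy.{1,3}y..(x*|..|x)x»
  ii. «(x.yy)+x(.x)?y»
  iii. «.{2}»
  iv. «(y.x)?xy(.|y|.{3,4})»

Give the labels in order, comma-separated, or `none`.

iv

i → no match — must end with 'x'
ii → no match
iii → no match
iv → match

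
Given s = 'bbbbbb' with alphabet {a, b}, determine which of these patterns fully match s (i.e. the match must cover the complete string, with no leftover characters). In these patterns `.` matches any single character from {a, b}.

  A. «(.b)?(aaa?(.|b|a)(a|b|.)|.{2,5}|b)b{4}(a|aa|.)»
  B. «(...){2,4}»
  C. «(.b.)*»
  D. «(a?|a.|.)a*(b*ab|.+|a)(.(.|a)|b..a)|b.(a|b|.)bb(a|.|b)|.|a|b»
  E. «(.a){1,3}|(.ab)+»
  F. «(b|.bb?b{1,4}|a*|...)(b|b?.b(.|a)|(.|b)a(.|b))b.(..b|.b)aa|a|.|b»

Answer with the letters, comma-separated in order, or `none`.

A, B, C, D

A → match
B → match
C → match
D → match
E → no match
F → no match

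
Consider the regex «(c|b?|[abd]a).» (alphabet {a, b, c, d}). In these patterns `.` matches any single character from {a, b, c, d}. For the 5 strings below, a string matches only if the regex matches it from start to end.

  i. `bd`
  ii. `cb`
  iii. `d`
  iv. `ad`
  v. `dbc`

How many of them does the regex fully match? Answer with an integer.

3

i → match
ii → match
iii → match
iv → no match
v → no match
Total matched: 3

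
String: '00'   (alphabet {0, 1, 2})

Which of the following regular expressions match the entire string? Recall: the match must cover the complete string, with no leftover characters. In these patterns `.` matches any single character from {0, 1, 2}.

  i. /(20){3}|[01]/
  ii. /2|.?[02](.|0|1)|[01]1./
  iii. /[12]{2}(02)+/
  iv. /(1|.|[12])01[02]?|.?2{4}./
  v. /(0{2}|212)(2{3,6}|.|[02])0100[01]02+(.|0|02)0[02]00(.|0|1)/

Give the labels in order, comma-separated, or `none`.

ii

i → no match
ii → match
iii → no match — must end with '02'
iv → no match
v → no match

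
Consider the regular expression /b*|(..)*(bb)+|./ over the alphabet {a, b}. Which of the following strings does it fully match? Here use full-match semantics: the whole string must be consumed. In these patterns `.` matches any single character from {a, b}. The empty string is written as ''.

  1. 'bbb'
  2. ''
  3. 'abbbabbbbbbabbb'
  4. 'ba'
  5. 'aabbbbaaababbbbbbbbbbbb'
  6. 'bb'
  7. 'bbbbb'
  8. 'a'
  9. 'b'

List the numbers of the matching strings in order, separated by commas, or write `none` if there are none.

1, 2, 6, 7, 8, 9

1 → match
2 → match
3 → no match
4 → no match
5 → no match
6 → match
7 → match
8 → match
9 → match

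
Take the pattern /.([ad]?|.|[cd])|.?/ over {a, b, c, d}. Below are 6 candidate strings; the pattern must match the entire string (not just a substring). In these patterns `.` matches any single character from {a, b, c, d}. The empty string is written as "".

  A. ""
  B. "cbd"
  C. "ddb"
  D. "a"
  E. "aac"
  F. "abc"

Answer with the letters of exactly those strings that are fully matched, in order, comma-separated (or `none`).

A → match
B → no match
C → no match
D → match
E → no match
F → no match

A, D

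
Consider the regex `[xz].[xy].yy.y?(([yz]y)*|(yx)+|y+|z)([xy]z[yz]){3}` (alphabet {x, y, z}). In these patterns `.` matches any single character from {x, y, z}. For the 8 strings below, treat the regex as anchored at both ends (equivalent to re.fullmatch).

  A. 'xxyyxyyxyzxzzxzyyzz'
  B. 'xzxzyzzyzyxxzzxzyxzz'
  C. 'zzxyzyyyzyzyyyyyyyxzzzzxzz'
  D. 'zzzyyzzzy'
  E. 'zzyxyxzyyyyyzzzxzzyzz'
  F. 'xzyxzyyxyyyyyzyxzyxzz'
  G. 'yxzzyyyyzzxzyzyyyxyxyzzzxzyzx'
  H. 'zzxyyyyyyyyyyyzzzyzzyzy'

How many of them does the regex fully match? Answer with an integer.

A → no match
B → no match
C → no match
D → no match
E → no match
F → no match
G → no match
H → no match
Total matched: 0

0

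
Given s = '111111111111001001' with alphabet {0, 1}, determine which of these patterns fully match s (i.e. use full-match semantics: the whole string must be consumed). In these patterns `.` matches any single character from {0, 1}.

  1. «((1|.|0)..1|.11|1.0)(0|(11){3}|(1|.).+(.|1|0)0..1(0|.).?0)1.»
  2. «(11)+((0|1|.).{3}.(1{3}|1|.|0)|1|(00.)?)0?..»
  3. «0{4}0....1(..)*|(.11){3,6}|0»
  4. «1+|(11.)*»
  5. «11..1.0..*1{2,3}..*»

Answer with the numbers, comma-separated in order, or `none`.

1 → no match
2 → match
3 → no match
4 → no match
5 → no match

2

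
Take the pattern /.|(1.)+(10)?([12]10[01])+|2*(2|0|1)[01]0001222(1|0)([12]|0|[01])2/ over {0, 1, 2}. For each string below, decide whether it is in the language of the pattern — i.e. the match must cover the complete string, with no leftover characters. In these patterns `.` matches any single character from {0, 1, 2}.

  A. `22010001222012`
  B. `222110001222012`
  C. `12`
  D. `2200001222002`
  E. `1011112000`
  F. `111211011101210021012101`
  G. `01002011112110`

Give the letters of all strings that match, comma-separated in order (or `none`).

A, B, D, F

A → match
B → match
C → no match
D → match
E → no match
F → match
G → no match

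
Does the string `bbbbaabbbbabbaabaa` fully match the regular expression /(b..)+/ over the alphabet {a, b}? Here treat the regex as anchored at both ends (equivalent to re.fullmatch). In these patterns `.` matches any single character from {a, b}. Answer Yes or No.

Yes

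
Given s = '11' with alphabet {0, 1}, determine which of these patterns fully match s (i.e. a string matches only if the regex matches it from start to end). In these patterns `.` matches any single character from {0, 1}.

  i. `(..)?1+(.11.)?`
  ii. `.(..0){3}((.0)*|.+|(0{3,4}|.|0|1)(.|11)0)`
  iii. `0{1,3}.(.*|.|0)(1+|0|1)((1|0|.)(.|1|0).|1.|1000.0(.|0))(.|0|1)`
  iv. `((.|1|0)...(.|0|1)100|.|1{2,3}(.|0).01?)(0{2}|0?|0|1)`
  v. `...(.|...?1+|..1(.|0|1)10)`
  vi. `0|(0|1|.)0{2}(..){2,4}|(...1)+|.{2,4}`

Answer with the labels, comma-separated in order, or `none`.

i, iv, vi

i → match
ii → no match
iii → no match — must start with '0'
iv → match
v → no match
vi → match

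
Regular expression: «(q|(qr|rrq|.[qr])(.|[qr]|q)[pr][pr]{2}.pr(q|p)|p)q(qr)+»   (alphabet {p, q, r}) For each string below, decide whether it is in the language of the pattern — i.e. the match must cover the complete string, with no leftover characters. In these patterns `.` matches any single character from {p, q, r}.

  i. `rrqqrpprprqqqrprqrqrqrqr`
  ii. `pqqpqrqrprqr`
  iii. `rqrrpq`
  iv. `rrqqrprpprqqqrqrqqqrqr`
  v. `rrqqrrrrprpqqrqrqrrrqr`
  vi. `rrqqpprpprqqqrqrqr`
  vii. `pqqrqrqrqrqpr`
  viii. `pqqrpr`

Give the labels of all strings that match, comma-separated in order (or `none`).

vi

i → no match
ii → no match
iii → no match — must end with `qr`
iv → no match
v → no match
vi → match
vii → no match — must end with `qr`
viii → no match — must end with `qr`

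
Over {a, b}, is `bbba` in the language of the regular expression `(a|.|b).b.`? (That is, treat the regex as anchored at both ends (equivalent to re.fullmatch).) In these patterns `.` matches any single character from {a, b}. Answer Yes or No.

Yes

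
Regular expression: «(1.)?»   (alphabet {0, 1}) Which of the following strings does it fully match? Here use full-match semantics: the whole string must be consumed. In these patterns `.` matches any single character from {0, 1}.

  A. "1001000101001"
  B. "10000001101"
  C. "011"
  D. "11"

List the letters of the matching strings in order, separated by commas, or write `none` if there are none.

A → no match
B → no match
C → no match
D → match

D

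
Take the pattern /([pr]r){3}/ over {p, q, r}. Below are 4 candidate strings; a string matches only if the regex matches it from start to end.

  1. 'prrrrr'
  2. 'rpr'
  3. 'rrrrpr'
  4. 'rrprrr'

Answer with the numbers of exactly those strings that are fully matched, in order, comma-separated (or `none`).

1. 'prrrrr' → match
2. 'rpr' → no match
3. 'rrrrpr' → match
4. 'rrprrr' → match

1, 3, 4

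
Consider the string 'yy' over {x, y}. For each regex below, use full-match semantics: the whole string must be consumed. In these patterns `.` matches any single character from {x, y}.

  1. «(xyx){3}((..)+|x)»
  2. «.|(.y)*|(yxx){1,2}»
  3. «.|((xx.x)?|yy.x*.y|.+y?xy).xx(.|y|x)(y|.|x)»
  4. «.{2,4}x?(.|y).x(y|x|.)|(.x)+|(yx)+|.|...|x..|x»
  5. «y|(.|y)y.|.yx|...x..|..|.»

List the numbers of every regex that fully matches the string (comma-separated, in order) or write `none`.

1 → no match — must start with 'xyx'
2 → match
3 → no match
4 → no match
5 → match

2, 5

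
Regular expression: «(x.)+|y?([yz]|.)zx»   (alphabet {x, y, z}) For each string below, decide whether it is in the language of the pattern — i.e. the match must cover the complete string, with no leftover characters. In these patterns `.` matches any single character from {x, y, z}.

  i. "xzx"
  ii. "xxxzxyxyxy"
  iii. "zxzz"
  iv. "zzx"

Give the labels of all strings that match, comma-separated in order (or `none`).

i → match
ii → match
iii → no match
iv → match

i, ii, iv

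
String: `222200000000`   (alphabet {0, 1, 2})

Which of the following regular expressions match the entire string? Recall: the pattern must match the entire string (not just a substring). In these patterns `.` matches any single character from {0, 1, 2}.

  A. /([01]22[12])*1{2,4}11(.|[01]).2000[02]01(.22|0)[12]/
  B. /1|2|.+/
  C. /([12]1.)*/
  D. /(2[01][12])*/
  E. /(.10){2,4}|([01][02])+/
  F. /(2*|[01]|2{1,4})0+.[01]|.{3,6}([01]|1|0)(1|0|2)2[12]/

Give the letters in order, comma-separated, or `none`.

B, F

A → no match
B → match
C → no match
D → no match
E → no match
F → match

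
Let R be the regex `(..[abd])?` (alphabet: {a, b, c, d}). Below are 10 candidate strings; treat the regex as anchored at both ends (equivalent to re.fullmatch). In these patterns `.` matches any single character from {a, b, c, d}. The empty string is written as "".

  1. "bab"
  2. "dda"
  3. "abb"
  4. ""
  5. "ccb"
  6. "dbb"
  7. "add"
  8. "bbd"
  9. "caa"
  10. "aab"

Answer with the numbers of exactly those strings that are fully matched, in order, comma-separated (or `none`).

1, 2, 3, 4, 5, 6, 7, 8, 9, 10

1 → match
2 → match
3 → match
4 → match
5 → match
6 → match
7 → match
8 → match
9 → match
10 → match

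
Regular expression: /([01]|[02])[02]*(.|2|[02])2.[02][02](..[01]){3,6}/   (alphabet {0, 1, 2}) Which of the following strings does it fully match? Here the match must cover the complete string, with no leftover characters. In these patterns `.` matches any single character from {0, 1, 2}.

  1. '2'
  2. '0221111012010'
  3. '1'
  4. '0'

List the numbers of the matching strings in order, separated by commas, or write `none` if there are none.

none

1 → no match
2 → no match
3 → no match
4 → no match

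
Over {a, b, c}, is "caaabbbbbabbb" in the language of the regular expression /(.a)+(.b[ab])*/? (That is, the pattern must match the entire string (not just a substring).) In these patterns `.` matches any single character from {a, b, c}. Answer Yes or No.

Yes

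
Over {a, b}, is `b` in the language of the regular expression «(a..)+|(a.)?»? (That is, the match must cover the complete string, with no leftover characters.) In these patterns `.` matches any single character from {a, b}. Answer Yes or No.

No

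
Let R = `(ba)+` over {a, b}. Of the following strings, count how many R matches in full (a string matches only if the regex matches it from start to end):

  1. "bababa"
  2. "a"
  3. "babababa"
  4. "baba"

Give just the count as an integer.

1. "bababa" → match
2. "a" → no match — must start with "ba"
3. "babababa" → match
4. "baba" → match
Total matched: 3

3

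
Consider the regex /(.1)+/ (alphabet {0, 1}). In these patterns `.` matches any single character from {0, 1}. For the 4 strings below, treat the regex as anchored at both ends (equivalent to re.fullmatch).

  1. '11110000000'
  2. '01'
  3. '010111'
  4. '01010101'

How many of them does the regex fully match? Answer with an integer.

1 → no match — must end with '1'
2 → match
3 → match
4 → match
Total matched: 3

3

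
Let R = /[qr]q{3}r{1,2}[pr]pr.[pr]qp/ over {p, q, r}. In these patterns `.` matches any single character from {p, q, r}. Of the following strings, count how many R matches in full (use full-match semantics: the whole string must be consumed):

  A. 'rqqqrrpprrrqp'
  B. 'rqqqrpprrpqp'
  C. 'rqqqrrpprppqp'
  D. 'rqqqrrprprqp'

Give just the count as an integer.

A → match
B. 'rqqqrpprrpqp' → match
C → match
D. 'rqqqrrprprqp' → match
Total matched: 4

4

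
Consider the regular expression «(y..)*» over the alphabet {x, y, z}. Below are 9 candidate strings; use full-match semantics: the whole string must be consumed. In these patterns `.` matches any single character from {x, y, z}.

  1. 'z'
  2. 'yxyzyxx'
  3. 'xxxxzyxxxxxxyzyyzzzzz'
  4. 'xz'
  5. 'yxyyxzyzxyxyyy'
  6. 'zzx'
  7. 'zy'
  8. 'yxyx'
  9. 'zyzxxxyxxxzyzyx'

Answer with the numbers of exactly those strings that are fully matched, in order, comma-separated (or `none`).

1 → no match
2 → no match
3 → no match
4 → no match
5 → no match
6 → no match
7 → no match
8 → no match
9 → no match

none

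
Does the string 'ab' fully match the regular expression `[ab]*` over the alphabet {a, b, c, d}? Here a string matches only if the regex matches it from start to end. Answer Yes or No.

Yes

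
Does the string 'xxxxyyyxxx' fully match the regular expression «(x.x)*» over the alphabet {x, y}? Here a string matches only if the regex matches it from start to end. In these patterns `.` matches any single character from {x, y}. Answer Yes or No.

No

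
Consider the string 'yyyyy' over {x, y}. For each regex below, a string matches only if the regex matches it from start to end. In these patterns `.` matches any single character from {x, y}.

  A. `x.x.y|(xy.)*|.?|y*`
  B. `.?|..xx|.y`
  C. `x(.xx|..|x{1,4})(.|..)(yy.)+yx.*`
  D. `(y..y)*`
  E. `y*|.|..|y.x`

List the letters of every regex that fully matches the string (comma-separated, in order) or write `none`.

A → match
B → no match
C → no match — must start with 'x'
D → no match
E → match

A, E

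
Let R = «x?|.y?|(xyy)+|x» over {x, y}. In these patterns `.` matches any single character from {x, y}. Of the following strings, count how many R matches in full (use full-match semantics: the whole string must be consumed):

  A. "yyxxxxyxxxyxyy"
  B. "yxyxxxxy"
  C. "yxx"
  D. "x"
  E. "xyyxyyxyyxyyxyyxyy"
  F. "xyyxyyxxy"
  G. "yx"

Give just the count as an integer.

A → no match
B → no match
C → no match
D → match
E → match
F → no match
G → no match
Total matched: 2

2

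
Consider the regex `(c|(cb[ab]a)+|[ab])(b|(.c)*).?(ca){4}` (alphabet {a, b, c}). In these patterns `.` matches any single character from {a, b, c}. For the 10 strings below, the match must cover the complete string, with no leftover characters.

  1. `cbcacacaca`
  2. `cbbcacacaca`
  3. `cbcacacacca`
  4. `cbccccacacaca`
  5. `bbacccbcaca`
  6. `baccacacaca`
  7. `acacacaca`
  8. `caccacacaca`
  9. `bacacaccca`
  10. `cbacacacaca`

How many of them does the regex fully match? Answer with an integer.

7

1. `cbcacacaca` → match
2. `cbbcacacaca` → match
3. `cbcacacacca` → no match
4 → match
5. `bbacccbcaca` → no match
6. `baccacacaca` → match
7. `acacacaca` → match
8. `caccacacaca` → match
9. `bacacaccca` → no match
10. `cbacacacaca` → match
Total matched: 7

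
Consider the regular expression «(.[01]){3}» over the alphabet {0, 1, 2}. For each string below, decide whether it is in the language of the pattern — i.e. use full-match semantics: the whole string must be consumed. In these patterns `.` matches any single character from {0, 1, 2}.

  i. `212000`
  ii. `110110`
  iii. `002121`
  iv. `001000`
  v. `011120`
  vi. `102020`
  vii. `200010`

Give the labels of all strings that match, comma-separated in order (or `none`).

i, ii, iii, iv, v, vi, vii

i → match
ii → match
iii → match
iv → match
v → match
vi → match
vii → match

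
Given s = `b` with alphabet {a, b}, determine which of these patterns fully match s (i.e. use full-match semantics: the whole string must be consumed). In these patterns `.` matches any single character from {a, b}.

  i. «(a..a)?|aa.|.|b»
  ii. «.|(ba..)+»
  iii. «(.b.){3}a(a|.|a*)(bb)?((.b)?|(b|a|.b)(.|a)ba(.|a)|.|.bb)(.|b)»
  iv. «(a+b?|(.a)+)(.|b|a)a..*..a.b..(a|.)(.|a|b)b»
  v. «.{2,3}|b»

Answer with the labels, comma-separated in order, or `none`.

i, ii, v

i → match
ii → match
iii → no match
iv → no match
v → match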